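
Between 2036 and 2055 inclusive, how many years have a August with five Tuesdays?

8

August has 31 days; it has five Tuesdays when Tuesday falls among the first (month-length − 28) days — i.e. when August 1 is one of Tuesday/Monday/Sunday.
August 1 by year: 2036:Fri 2037:Sat 2038:Sun✓ 2039:Mon✓ 2040:Wed 2041:Thu 2042:Fri 2043:Sat 2044:Mon✓ 2045:Tue✓ 2046:Wed 2047:Thu 2048:Sat 2049:Sun✓ 2050:Mon✓ 2051:Tue✓ 2052:Thu 2053:Fri 2054:Sat 2055:Sun✓
Years with five Tuesdays: 2038, 2039, 2044, 2045, 2049, 2050, 2051, 2055 → 8.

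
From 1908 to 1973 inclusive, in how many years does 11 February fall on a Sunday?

10

Track 11 February's weekday year by year (advancing +1, or +2 across a Feb 29):
  1908: Tue  1909: Thu (+2)  1910: Fri (+1)  1911: Sat (+1)  1912: Sun (+1) ✓
  1913: Tue (+2)  1914: Wed (+1)  1915: Thu (+1)  1916: Fri (+1)  1917: Sun (+2) ✓
  1918: Mon (+1)  1919: Tue (+1)  1920: Wed (+1)  1921: Fri (+2)  … (38 more years) …
  1960: Thu (+1)  1961: Sat (+2)  1962: Sun (+1) ✓  1963: Mon (+1)  1964: Tue (+1)
  1965: Thu (+2)  1966: Fri (+1)  1967: Sat (+1)  1968: Sun (+1) ✓  1969: Tue (+2)
  1970: Wed (+1)  1971: Thu (+1)  1972: Fri (+1)  1973: Sun (+2) ✓
Sunday years: 1912, 1917, 1923, 1934, 1940, 1945, 1951, 1962, 1968, 1973 — 10 in total.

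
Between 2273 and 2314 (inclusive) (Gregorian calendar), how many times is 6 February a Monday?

6

Track 6 February's weekday year by year (advancing +1, or +2 across a Feb 29):
  2273: Thu  2274: Fri (+1)  2275: Sat (+1)  2276: Sun (+1)  2277: Tue (+2)
  2278: Wed (+1)  2279: Thu (+1)  2280: Fri (+1)  2281: Sun (+2)  2282: Mon (+1) ✓
  2283: Tue (+1)  2284: Wed (+1)  2285: Fri (+2)  2286: Sat (+1)  … (14 more years) …
  2301: Wed (+1)  2302: Thu (+1)  2303: Fri (+1)  2304: Sat (+1)  2305: Mon (+2) ✓
  2306: Tue (+1)  2307: Wed (+1)  2308: Thu (+1)  2309: Sat (+2)  2310: Sun (+1)
  2311: Mon (+1) ✓  2312: Tue (+1)  2313: Thu (+2)  2314: Fri (+1)
Monday years: 2282, 2288, 2293, 2299, 2305, 2311 — 6 in total.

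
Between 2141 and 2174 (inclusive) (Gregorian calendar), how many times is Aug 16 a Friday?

5

Track Aug 16's weekday year by year (advancing +1, or +2 across a Feb 29):
  2141: Wed  2142: Thu (+1)  2143: Fri (+1) ✓  2144: Sun (+2)  2145: Mon (+1)
  2146: Tue (+1)  2147: Wed (+1)  2148: Fri (+2) ✓  2149: Sat (+1)  2150: Sun (+1)
  2151: Mon (+1)  2152: Wed (+2)  2153: Thu (+1)  2154: Fri (+1) ✓  … (6 more years) …
  2161: Sun (+1)  2162: Mon (+1)  2163: Tue (+1)  2164: Thu (+2)  2165: Fri (+1) ✓
  2166: Sat (+1)  2167: Sun (+1)  2168: Tue (+2)  2169: Wed (+1)  2170: Thu (+1)
  2171: Fri (+1) ✓  2172: Sun (+2)  2173: Mon (+1)  2174: Tue (+1)
Friday years: 2143, 2148, 2154, 2165, 2171 — 5 in total.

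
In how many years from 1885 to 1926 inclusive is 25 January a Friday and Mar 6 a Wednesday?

5

Check each year's weekday for 25 January and Mar 6:
  1885: Sun/Fri  1886: Mon/Sat  1887: Tue/Sun  1888: Wed/Tue  1889: Fri/Wed ✓  1890: Sat/Thu  1891: Sun/Fri  1892: Mon/Sun  1893: Wed/Mon  1894: Thu/Tue  1895: Fri/Wed ✓  1896: Sat/Fri  1897: Mon/Sat  1898: Tue/Sun  …(14 more)…  1913: Sat/Thu  1914: Sun/Fri  1915: Mon/Sat  1916: Tue/Mon  1917: Thu/Tue  1918: Fri/Wed ✓  1919: Sat/Thu  1920: Sun/Sat  1921: Tue/Sun  1922: Wed/Mon  1923: Thu/Tue  1924: Fri/Thu  1925: Sun/Fri  1926: Mon/Sat
Both conditions hold in: 1889, 1895, 1901, 1907, 1918 — 5.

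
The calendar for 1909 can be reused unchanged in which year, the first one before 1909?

1897

Two years share a calendar iff Jan 1 falls on the same weekday and both are leap or both are common. 1909: Jan 1 is Friday, common year.
1908: Jan 1 Wednesday, leap
1907: Jan 1 Tuesday, common
1906: Jan 1 Monday, common
1905: Jan 1 Sunday, common
1904: Jan 1 Friday, leap
1903: Jan 1 Thursday, common
1902: Jan 1 Wednesday, common
1901: Jan 1 Tuesday, common
1900: Jan 1 Monday, common
1899: Jan 1 Sunday, common
1898: Jan 1 Saturday, common
1897: Jan 1 Friday, common
1897 matches on both conditions.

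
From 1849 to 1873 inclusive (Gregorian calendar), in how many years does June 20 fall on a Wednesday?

Track June 20's weekday year by year (advancing +1, or +2 across a Feb 29):
  1849: Wed ✓  1850: Thu (+1)  1851: Fri (+1)  1852: Sun (+2)  1853: Mon (+1)
  1854: Tue (+1)  1855: Wed (+1) ✓  1856: Fri (+2)  1857: Sat (+1)  1858: Sun (+1)
  1859: Mon (+1)  1860: Wed (+2) ✓  1861: Thu (+1)  1862: Fri (+1)  1863: Sat (+1)
  1864: Mon (+2)  1865: Tue (+1)  1866: Wed (+1) ✓  1867: Thu (+1)  1868: Sat (+2)
  1869: Sun (+1)  1870: Mon (+1)  1871: Tue (+1)  1872: Thu (+2)  1873: Fri (+1)
Wednesday years: 1849, 1855, 1860, 1866 — 4 in total.

4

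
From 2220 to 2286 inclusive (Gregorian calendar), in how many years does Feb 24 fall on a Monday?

9

Track Feb 24's weekday year by year (advancing +1, or +2 across a Feb 29):
  2220: Thu  2221: Sat (+2)  2222: Sun (+1)  2223: Mon (+1) ✓  2224: Tue (+1)
  2225: Thu (+2)  2226: Fri (+1)  2227: Sat (+1)  2228: Sun (+1)  2229: Tue (+2)
  2230: Wed (+1)  2231: Thu (+1)  2232: Fri (+1)  2233: Sun (+2)  … (39 more years) …
  2273: Mon (+2) ✓  2274: Tue (+1)  2275: Wed (+1)  2276: Thu (+1)  2277: Sat (+2)
  2278: Sun (+1)  2279: Mon (+1) ✓  2280: Tue (+1)  2281: Thu (+2)  2282: Fri (+1)
  2283: Sat (+1)  2284: Sun (+1)  2285: Tue (+2)  2286: Wed (+1)
Monday years: 2223, 2234, 2240, 2245, 2251, 2262, 2268, 2273, 2279 — 9 in total.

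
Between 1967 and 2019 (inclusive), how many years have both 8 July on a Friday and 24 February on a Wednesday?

Check each year's weekday for 8 July and 24 February:
  1967: Sat/Fri  1968: Mon/Sat  1969: Tue/Mon  1970: Wed/Tue  1971: Thu/Wed  1972: Sat/Thu  1973: Sun/Sat  1974: Mon/Sun  1975: Tue/Mon  1976: Thu/Tue  1977: Fri/Thu  1978: Sat/Fri  1979: Sun/Sat  1980: Tue/Sun  …(25 more)…  2006: Sat/Fri  2007: Sun/Sat  2008: Tue/Sun  2009: Wed/Tue  2010: Thu/Wed  2011: Fri/Thu  2012: Sun/Fri  2013: Mon/Sun  2014: Tue/Mon  2015: Wed/Tue  2016: Fri/Wed ✓  2017: Sat/Fri  2018: Sun/Sat  2019: Mon/Sun
Both conditions hold in: 1988, 2016 — 2.

2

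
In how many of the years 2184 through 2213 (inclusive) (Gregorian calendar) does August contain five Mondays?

August has 31 days; it has five Mondays when Monday falls among the first (month-length − 28) days — i.e. when August 1 is one of Monday/Sunday/Saturday.
August 1 by year: 2184:Sun✓ 2185:Mon✓ 2186:Tue 2187:Wed 2188:Fri 2189:Sat✓ 2190:Sun✓ 2191:Mon✓ 2192:Wed 2193:Thu 2194:Fri 2195:Sat✓ 2196:Mon✓ 2197:Tue 2198:Wed 2199:Thu 2200:Fri 2201:Sat✓ 2202:Sun✓ 2203:Mon✓ 2204:Wed 2205:Thu 2206:Fri 2207:Sat✓ 2208:Mon✓ 2209:Tue 2210:Wed 2211:Thu 2212:Sat✓ 2213:Sun✓
Years with five Mondays: 2184, 2185, 2189, 2190, 2191, 2195, 2196, 2201, 2202, 2203, 2207, 2208, 2212, 2213 → 14.

14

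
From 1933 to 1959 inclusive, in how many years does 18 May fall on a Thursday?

4

Track 18 May's weekday year by year (advancing +1, or +2 across a Feb 29):
  1933: Thu ✓  1934: Fri (+1)  1935: Sat (+1)  1936: Mon (+2)  1937: Tue (+1)
  1938: Wed (+1)  1939: Thu (+1) ✓  1940: Sat (+2)  1941: Sun (+1)  1942: Mon (+1)
  1943: Tue (+1)  1944: Thu (+2) ✓  1945: Fri (+1)  1946: Sat (+1)  1947: Sun (+1)
  1948: Tue (+2)  1949: Wed (+1)  1950: Thu (+1) ✓  1951: Fri (+1)  1952: Sun (+2)
  1953: Mon (+1)  1954: Tue (+1)  1955: Wed (+1)  1956: Fri (+2)  1957: Sat (+1)
  1958: Sun (+1)  1959: Mon (+1)
Thursday years: 1933, 1939, 1944, 1950 — 4 in total.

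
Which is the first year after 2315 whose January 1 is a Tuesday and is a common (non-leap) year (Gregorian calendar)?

Jan 1 advances by 2 weekdays after a leap year and by 1 after a common year.
2315: Jan 1 is Friday.
2316: Saturday (leap)
2317: Monday
2318: Tuesday
2318 begins on a Tuesday and is a common year.

2318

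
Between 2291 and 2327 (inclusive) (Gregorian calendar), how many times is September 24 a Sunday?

Track September 24's weekday year by year (advancing +1, or +2 across a Feb 29):
  2291: Thu  2292: Sat (+2)  2293: Sun (+1) ✓  2294: Mon (+1)  2295: Tue (+1)
  2296: Thu (+2)  2297: Fri (+1)  2298: Sat (+1)  2299: Sun (+1) ✓  2300: Mon (+1)
  2301: Tue (+1)  2302: Wed (+1)  2303: Thu (+1)  2304: Sat (+2)  … (9 more years) …
  2314: Thu (+1)  2315: Fri (+1)  2316: Sun (+2) ✓  2317: Mon (+1)  2318: Tue (+1)
  2319: Wed (+1)  2320: Fri (+2)  2321: Sat (+1)  2322: Sun (+1) ✓  2323: Mon (+1)
  2324: Wed (+2)  2325: Thu (+1)  2326: Fri (+1)  2327: Sat (+1)
Sunday years: 2293, 2299, 2305, 2311, 2316, 2322 — 6 in total.

6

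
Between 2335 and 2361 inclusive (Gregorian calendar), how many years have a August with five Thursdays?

11

August has 31 days; it has five Thursdays when Thursday falls among the first (month-length − 28) days — i.e. when August 1 is one of Thursday/Wednesday/Tuesday.
August 1 by year: 2335:Thu✓ 2336:Sat 2337:Sun 2338:Mon 2339:Tue✓ 2340:Thu✓ 2341:Fri 2342:Sat 2343:Sun 2344:Tue✓ 2345:Wed✓ 2346:Thu✓ 2347:Fri 2348:Sun 2349:Mon 2350:Tue✓ 2351:Wed✓ 2352:Fri 2353:Sat 2354:Sun 2355:Mon 2356:Wed✓ 2357:Thu✓ 2358:Fri 2359:Sat 2360:Mon 2361:Tue✓
Years with five Thursdays: 2335, 2339, 2340, 2344, 2345, 2346, 2350, 2351, 2356, 2357, 2361 → 11.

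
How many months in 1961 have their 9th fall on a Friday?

Check the 9th of each month of 1961: Jan 9: Mon, Feb 9: Thu, Mar 9: Thu, Apr 9: Sun, May 9: Tue, Jun 9: Fri, Jul 9: Sun, Aug 9: Wed, Sep 9: Sat, Oct 9: Mon, Nov 9: Thu, Dec 9: Sat.
Friday occurs in June — 1 month.

1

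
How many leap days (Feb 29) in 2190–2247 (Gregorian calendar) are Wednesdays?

3

Leap years in 2190–2247: 13 of them.
Feb 29 weekday advances by 5 (mod 7) from one leap year to the next four years later (or differs when a century non-leap intervenes).
Leap-day weekdays: 2192:Wed✓ 2196:Mon 2204:Wed✓ 2208:Mon 2212:Sat 2216:Thu 2220:Tue 2224:Sun 2228:Fri 2232:Wed✓ 2236:Mon 2240:Sat 2244:Thu
Wednesday: 2192, 2204, 2232 → 3.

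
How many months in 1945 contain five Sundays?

A month of length L has five Sundays iff its first Sunday is on day ≤ L−28 (so day 1–3 in a 31-day month, 1–2 in a 30-day month, day 1 in a leap February).
Checking each month of 1945: Jan starts Mon (31d); Feb starts Thu (28d); Mar starts Thu (31d); Apr starts Sun (30d) ✓; May starts Tue (31d); Jun starts Fri (30d); Jul starts Sun (31d) ✓; Aug starts Wed (31d); Sep starts Sat (30d) ✓; Oct starts Mon (31d); Nov starts Thu (30d); Dec starts Sat (31d) ✓.
Five-Sunday months: April, July, September, December → 4.

4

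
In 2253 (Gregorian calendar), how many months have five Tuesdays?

A month of length L has five Tuesdays iff its first Tuesday is on day ≤ L−28 (so day 1–3 in a 31-day month, 1–2 in a 30-day month, day 1 in a leap February).
Checking each month of 2253: Jan starts Sat (31d); Feb starts Tue (28d); Mar starts Tue (31d) ✓; Apr starts Fri (30d); May starts Sun (31d) ✓; Jun starts Wed (30d); Jul starts Fri (31d); Aug starts Mon (31d) ✓; Sep starts Thu (30d); Oct starts Sat (31d); Nov starts Tue (30d) ✓; Dec starts Thu (31d).
Five-Tuesday months: March, May, August, November → 4.

4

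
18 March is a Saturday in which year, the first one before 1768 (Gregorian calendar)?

1758

From one year to the next, a fixed date's weekday advances by 1, or by 2 when a Feb 29 lies between the two dates.
1768: March 18 is Friday.
1767: Wednesday (−2)
1766: Tuesday (−1)
1765: Monday (−1)
1764: Sunday (−1)
1763: Friday (−2)
1762: Thursday (−1)
1761: Wednesday (−1)
1760: Tuesday (−1)
1759: Sunday (−2)
1758: Saturday (−1)
18 March falls on a Saturday in 1758.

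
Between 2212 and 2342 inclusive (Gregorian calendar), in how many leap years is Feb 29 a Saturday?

6

Leap years in 2212–2342: 32 of them.
Feb 29 weekday advances by 5 (mod 7) from one leap year to the next four years later (or differs when a century non-leap intervenes).
Leap-day weekdays: 2212:Sat✓ 2216:Thu 2220:Tue 2224:Sun 2228:Fri 2232:Wed 2236:Mon 2240:Sat✓ 2244:Thu 2248:Tue 2252:Sun 2256:Fri 2260:Wed …(6 more)… 2288:Wed 2292:Mon 2296:Sat✓ 2304:Mon 2308:Sat✓ 2312:Thu 2316:Tue 2320:Sun 2324:Fri 2328:Wed 2332:Mon 2336:Sat✓ 2340:Thu
Saturday: 2212, 2240, 2268, 2296, 2308, 2336 → 6.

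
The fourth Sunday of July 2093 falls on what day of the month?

July 1, 2093 is a Wednesday, so the first Sunday is the 5th.
The fourth Sunday is 5 + 21 = 26.

26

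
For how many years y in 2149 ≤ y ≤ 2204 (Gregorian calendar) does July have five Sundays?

July has 31 days; it has five Sundays when Sunday falls among the first (month-length − 28) days — i.e. when July 1 is one of Sunday/Saturday/Friday.
July 1 by year: 2149:Tue 2150:Wed 2151:Thu 2152:Sat✓ 2153:Sun✓ 2154:Mon 2155:Tue 2156:Thu 2157:Fri✓ 2158:Sat✓ 2159:Sun✓ 2160:Tue 2161:Wed 2162:Thu 2163:Fri✓ …(26 more)… 2190:Thu 2191:Fri✓ 2192:Sun✓ 2193:Mon 2194:Tue 2195:Wed 2196:Fri✓ 2197:Sat✓ 2198:Sun✓ 2199:Mon 2200:Tue 2201:Wed 2202:Thu 2203:Fri✓ 2204:Sun✓
Years with five Sundays: 2152, 2153, 2157, 2158, 2159, 2163, 2164, 2168, 2169, 2170, 2174, 2175, 2180, 2181, 2185, 2186, 2187, 2191, 2192, 2196, 2197, 2198, 2203, 2204 → 24.

24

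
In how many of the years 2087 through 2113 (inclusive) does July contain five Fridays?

13

July has 31 days; it has five Fridays when Friday falls among the first (month-length − 28) days — i.e. when July 1 is one of Friday/Thursday/Wednesday.
July 1 by year: 2087:Tue 2088:Thu✓ 2089:Fri✓ 2090:Sat 2091:Sun 2092:Tue 2093:Wed✓ 2094:Thu✓ 2095:Fri✓ 2096:Sun 2097:Mon 2098:Tue 2099:Wed✓ 2100:Thu✓ 2101:Fri✓ 2102:Sat 2103:Sun 2104:Tue 2105:Wed✓ 2106:Thu✓ 2107:Fri✓ 2108:Sun 2109:Mon 2110:Tue 2111:Wed✓ 2112:Fri✓ 2113:Sat
Years with five Fridays: 2088, 2089, 2093, 2094, 2095, 2099, 2100, 2101, 2105, 2106, 2107, 2111, 2112 → 13.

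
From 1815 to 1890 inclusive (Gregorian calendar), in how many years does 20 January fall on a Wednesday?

10

Track 20 January's weekday year by year (advancing +1, or +2 across a Feb 29):
  1815: Fri  1816: Sat (+1)  1817: Mon (+2)  1818: Tue (+1)  1819: Wed (+1) ✓
  1820: Thu (+1)  1821: Sat (+2)  1822: Sun (+1)  1823: Mon (+1)  1824: Tue (+1)
  1825: Thu (+2)  1826: Fri (+1)  1827: Sat (+1)  1828: Sun (+1)  … (48 more years) …
  1877: Sat (+2)  1878: Sun (+1)  1879: Mon (+1)  1880: Tue (+1)  1881: Thu (+2)
  1882: Fri (+1)  1883: Sat (+1)  1884: Sun (+1)  1885: Tue (+2)  1886: Wed (+1) ✓
  1887: Thu (+1)  1888: Fri (+1)  1889: Sun (+2)  1890: Mon (+1)
Wednesday years: 1819, 1830, 1836, 1841, 1847, 1858, 1864, 1869, 1875, 1886 — 10 in total.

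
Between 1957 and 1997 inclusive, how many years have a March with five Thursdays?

17

March has 31 days; it has five Thursdays when Thursday falls among the first (month-length − 28) days — i.e. when March 1 is one of Thursday/Wednesday/Tuesday.
March 1 by year: 1957:Fri 1958:Sat 1959:Sun 1960:Tue✓ 1961:Wed✓ 1962:Thu✓ 1963:Fri 1964:Sun 1965:Mon 1966:Tue✓ 1967:Wed✓ 1968:Fri 1969:Sat 1970:Sun 1971:Mon …(11 more)… 1983:Tue✓ 1984:Thu✓ 1985:Fri 1986:Sat 1987:Sun 1988:Tue✓ 1989:Wed✓ 1990:Thu✓ 1991:Fri 1992:Sun 1993:Mon 1994:Tue✓ 1995:Wed✓ 1996:Fri 1997:Sat
Years with five Thursdays: 1960, 1961, 1962, 1966, 1967, 1972, 1973, 1977, 1978, 1979, 1983, 1984, 1988, 1989, 1990, 1994, 1995 → 17.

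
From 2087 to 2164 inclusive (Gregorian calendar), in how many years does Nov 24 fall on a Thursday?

12

Track Nov 24's weekday year by year (advancing +1, or +2 across a Feb 29):
  2087: Mon  2088: Wed (+2)  2089: Thu (+1) ✓  2090: Fri (+1)  2091: Sat (+1)
  2092: Mon (+2)  2093: Tue (+1)  2094: Wed (+1)  2095: Thu (+1) ✓  2096: Sat (+2)
  2097: Sun (+1)  2098: Mon (+1)  2099: Tue (+1)  2100: Wed (+1)  … (50 more years) …
  2151: Wed (+1)  2152: Fri (+2)  2153: Sat (+1)  2154: Sun (+1)  2155: Mon (+1)
  2156: Wed (+2)  2157: Thu (+1) ✓  2158: Fri (+1)  2159: Sat (+1)  2160: Mon (+2)
  2161: Tue (+1)  2162: Wed (+1)  2163: Thu (+1) ✓  2164: Sat (+2)
Thursday years: 2089, 2095, 2101, 2107, 2112, 2118, 2129, 2135, 2140, 2146, 2157, 2163 — 12 in total.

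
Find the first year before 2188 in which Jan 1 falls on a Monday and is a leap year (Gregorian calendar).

2176

Jan 1 advances by 2 weekdays after a leap year and by 1 after a common year.
2188: Jan 1 is Tuesday (leap).
2187: Monday
2186: Sunday
2185: Saturday
2184: Thursday (leap)
2183: Wednesday
2182: Tuesday
2181: Monday
2180: Saturday (leap)
2179: Friday
2178: Thursday
2177: Wednesday
2176: Monday (leap)
2176 begins on a Monday and is a leap year.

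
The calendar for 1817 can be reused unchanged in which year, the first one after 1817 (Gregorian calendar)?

1823

Two years share a calendar iff Jan 1 falls on the same weekday and both are leap or both are common. 1817: Jan 1 is Wednesday, common year.
1818: Jan 1 Thursday, common
1819: Jan 1 Friday, common
1820: Jan 1 Saturday, leap
1821: Jan 1 Monday, common
1822: Jan 1 Tuesday, common
1823: Jan 1 Wednesday, common
1823 matches on both conditions.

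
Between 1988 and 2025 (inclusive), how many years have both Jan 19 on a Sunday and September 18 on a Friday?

2

Check each year's weekday for Jan 19 and September 18:
  1988: Tue/Sun  1989: Thu/Mon  1990: Fri/Tue  1991: Sat/Wed  1992: Sun/Fri ✓  1993: Tue/Sat  1994: Wed/Sun  1995: Thu/Mon  1996: Fri/Wed  1997: Sun/Thu  1998: Mon/Fri  1999: Tue/Sat  2000: Wed/Mon  2001: Fri/Tue  …(10 more)…  2012: Thu/Tue  2013: Sat/Wed  2014: Sun/Thu  2015: Mon/Fri  2016: Tue/Sun  2017: Thu/Mon  2018: Fri/Tue  2019: Sat/Wed  2020: Sun/Fri ✓  2021: Tue/Sat  2022: Wed/Sun  2023: Thu/Mon  2024: Fri/Wed  2025: Sun/Thu
Both conditions hold in: 1992, 2020 — 2.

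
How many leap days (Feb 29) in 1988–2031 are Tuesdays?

2

Leap years in 1988–2031: 11 of them.
Feb 29 weekday advances by 5 (mod 7) from one leap year to the next four years later (or differs when a century non-leap intervenes).
Leap-day weekdays: 1988:Mon 1992:Sat 1996:Thu 2000:Tue✓ 2004:Sun 2008:Fri 2012:Wed 2016:Mon 2020:Sat 2024:Thu 2028:Tue✓
Tuesday: 2000, 2028 → 2.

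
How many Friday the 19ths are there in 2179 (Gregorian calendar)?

Check the 19th of each month of 2179: Jan 19: Tue, Feb 19: Fri, Mar 19: Fri, Apr 19: Mon, May 19: Wed, Jun 19: Sat, Jul 19: Mon, Aug 19: Thu, Sep 19: Sun, Oct 19: Tue, Nov 19: Fri, Dec 19: Sun.
Friday occurs in February, March, November — 3 months.

3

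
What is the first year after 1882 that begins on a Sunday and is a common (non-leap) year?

1893

Jan 1 advances by 2 weekdays after a leap year and by 1 after a common year.
1882: Jan 1 is Sunday.
1883: Monday
1884: Tuesday (leap)
1885: Thursday
1886: Friday
1887: Saturday
1888: Sunday (leap)
1889: Tuesday
1890: Wednesday
1891: Thursday
1892: Friday (leap)
1893: Sunday
1893 begins on a Sunday and is a common year.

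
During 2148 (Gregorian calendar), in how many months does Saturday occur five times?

A month of length L has five Saturdays iff its first Saturday is on day ≤ L−28 (so day 1–3 in a 31-day month, 1–2 in a 30-day month, day 1 in a leap February).
Checking each month of 2148: Jan starts Mon (31d); Feb starts Thu (29d); Mar starts Fri (31d) ✓; Apr starts Mon (30d); May starts Wed (31d); Jun starts Sat (30d) ✓; Jul starts Mon (31d); Aug starts Thu (31d) ✓; Sep starts Sun (30d); Oct starts Tue (31d); Nov starts Fri (30d) ✓; Dec starts Sun (31d).
Five-Saturday months: March, June, August, November → 4.

4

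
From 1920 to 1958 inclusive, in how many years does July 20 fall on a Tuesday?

Track July 20's weekday year by year (advancing +1, or +2 across a Feb 29):
  1920: Tue ✓  1921: Wed (+1)  1922: Thu (+1)  1923: Fri (+1)  1924: Sun (+2)
  1925: Mon (+1)  1926: Tue (+1) ✓  1927: Wed (+1)  1928: Fri (+2)  1929: Sat (+1)
  1930: Sun (+1)  1931: Mon (+1)  1932: Wed (+2)  1933: Thu (+1)  … (11 more years) …
  1945: Fri (+1)  1946: Sat (+1)  1947: Sun (+1)  1948: Tue (+2) ✓  1949: Wed (+1)
  1950: Thu (+1)  1951: Fri (+1)  1952: Sun (+2)  1953: Mon (+1)  1954: Tue (+1) ✓
  1955: Wed (+1)  1956: Fri (+2)  1957: Sat (+1)  1958: Sun (+1)
Tuesday years: 1920, 1926, 1937, 1943, 1948, 1954 — 6 in total.

6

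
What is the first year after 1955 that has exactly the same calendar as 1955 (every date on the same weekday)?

1966

Two years share a calendar iff Jan 1 falls on the same weekday and both are leap or both are common. 1955: Jan 1 is Saturday, common year.
1956: Jan 1 Sunday, leap
1957: Jan 1 Tuesday, common
1958: Jan 1 Wednesday, common
1959: Jan 1 Thursday, common
1960: Jan 1 Friday, leap
1961: Jan 1 Sunday, common
1962: Jan 1 Monday, common
1963: Jan 1 Tuesday, common
1964: Jan 1 Wednesday, leap
1965: Jan 1 Friday, common
1966: Jan 1 Saturday, common
1966 matches on both conditions.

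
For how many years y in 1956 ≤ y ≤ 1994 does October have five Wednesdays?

October has 31 days; it has five Wednesdays when Wednesday falls among the first (month-length − 28) days — i.e. when October 1 is one of Wednesday/Tuesday/Monday.
October 1 by year: 1956:Mon✓ 1957:Tue✓ 1958:Wed✓ 1959:Thu 1960:Sat 1961:Sun 1962:Mon✓ 1963:Tue✓ 1964:Thu 1965:Fri 1966:Sat 1967:Sun 1968:Tue✓ 1969:Wed✓ 1970:Thu …(9 more)… 1980:Wed✓ 1981:Thu 1982:Fri 1983:Sat 1984:Mon✓ 1985:Tue✓ 1986:Wed✓ 1987:Thu 1988:Sat 1989:Sun 1990:Mon✓ 1991:Tue✓ 1992:Thu 1993:Fri 1994:Sat
Years with five Wednesdays: 1956, 1957, 1958, 1962, 1963, 1968, 1969, 1973, 1974, 1975, 1979, 1980, 1984, 1985, 1986, 1990, 1991 → 17.

17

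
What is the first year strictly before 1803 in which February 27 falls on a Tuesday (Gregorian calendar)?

From one year to the next, a fixed date's weekday advances by 1, or by 2 when a Feb 29 lies between the two dates.
1803: February 27 is Sunday.
1802: Saturday (−1)
1801: Friday (−1)
1800: Thursday (−1)
1799: Wednesday (−1)
1798: Tuesday (−1)
February 27 falls on a Tuesday in 1798.

1798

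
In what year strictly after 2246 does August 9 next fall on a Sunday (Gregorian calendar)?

From one year to the next, a fixed date's weekday advances by 1, or by 2 when a Feb 29 lies between the two dates.
2246: August 9 is Sunday.
2247: Monday (+1)
2248: Wednesday (+2)
2249: Thursday (+1)
2250: Friday (+1)
2251: Saturday (+1)
2252: Monday (+2)
2253: Tuesday (+1)
2254: Wednesday (+1)
2255: Thursday (+1)
2256: Saturday (+2)
2257: Sunday (+1)
August 9 falls on a Sunday in 2257.

2257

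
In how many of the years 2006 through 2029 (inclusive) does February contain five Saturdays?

February has 28 days (29 in leap years); it has five Saturdays when Saturday falls among the first (month-length − 28) days — i.e. when February 1 is Saturday in a leap year (never in a common year).
February 1 by year: 2006:Wed 2007:Thu 2008:Fri 2009:Sun 2010:Mon 2011:Tue 2012:Wed 2013:Fri 2014:Sat 2015:Sun 2016:Mon 2017:Wed 2018:Thu 2019:Fri 2020:Sat✓ 2021:Mon 2022:Tue 2023:Wed 2024:Thu 2025:Sat 2026:Sun 2027:Mon 2028:Tue 2029:Thu
Years with five Saturdays: 2020 → 1.

1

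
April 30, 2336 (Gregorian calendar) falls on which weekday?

Thursday

January 1, 2336 is a Wednesday.
April 30 is day 121 of the year, i.e. 120 days after Jan 1.
120 mod 7 = 1, so advance 1 weekday from Wednesday: Thursday.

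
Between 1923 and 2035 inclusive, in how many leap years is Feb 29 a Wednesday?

4

Leap years in 1923–2035: 28 of them.
Feb 29 weekday advances by 5 (mod 7) from one leap year to the next four years later (or differs when a century non-leap intervenes).
Leap-day weekdays: 1924:Fri 1928:Wed✓ 1932:Mon 1936:Sat 1940:Thu 1944:Tue 1948:Sun 1952:Fri 1956:Wed✓ 1960:Mon 1964:Sat 1968:Thu 1972:Tue 1976:Sun 1980:Fri 1984:Wed✓ 1988:Mon 1992:Sat 1996:Thu 2000:Tue 2004:Sun 2008:Fri 2012:Wed✓ 2016:Mon 2020:Sat 2024:Thu 2028:Tue 2032:Sun
Wednesday: 1928, 1956, 1984, 2012 → 4.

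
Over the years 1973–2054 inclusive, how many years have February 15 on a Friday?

12

Track February 15's weekday year by year (advancing +1, or +2 across a Feb 29):
  1973: Thu  1974: Fri (+1) ✓  1975: Sat (+1)  1976: Sun (+1)  1977: Tue (+2)
  1978: Wed (+1)  1979: Thu (+1)  1980: Fri (+1) ✓  1981: Sun (+2)  1982: Mon (+1)
  1983: Tue (+1)  1984: Wed (+1)  1985: Fri (+2) ✓  1986: Sat (+1)  … (54 more years) …
  2041: Fri (+2) ✓  2042: Sat (+1)  2043: Sun (+1)  2044: Mon (+1)  2045: Wed (+2)
  2046: Thu (+1)  2047: Fri (+1) ✓  2048: Sat (+1)  2049: Mon (+2)  2050: Tue (+1)
  2051: Wed (+1)  2052: Thu (+1)  2053: Sat (+2)  2054: Sun (+1)
Friday years: 1974, 1980, 1985, 1991, 2002, 2008, 2013, 2019, 2030, 2036, 2041, 2047 — 12 in total.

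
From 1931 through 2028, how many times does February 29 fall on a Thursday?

Leap years in 1931–2028: 25 of them.
Feb 29 weekday advances by 5 (mod 7) from one leap year to the next four years later (or differs when a century non-leap intervenes).
Leap-day weekdays: 1932:Mon 1936:Sat 1940:Thu✓ 1944:Tue 1948:Sun 1952:Fri 1956:Wed 1960:Mon 1964:Sat 1968:Thu✓ 1972:Tue 1976:Sun 1980:Fri 1984:Wed 1988:Mon 1992:Sat 1996:Thu✓ 2000:Tue 2004:Sun 2008:Fri 2012:Wed 2016:Mon 2020:Sat 2024:Thu✓ 2028:Tue
Thursday: 1940, 1968, 1996, 2024 → 4.

4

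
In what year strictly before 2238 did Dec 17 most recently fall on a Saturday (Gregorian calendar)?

2236

From one year to the next, a fixed date's weekday advances by 1, or by 2 when a Feb 29 lies between the two dates.
2238: December 17 is Monday.
2237: Sunday (−1)
2236: Saturday (−1)
Dec 17 falls on a Saturday in 2236.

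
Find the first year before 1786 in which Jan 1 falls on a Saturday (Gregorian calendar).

Jan 1 advances by 2 weekdays after a leap year and by 1 after a common year.
1786: Jan 1 is Sunday.
1785: Saturday
1785 begins on a Saturday

1785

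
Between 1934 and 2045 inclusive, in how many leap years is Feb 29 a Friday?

Leap years in 1934–2045: 28 of them.
Feb 29 weekday advances by 5 (mod 7) from one leap year to the next four years later (or differs when a century non-leap intervenes).
Leap-day weekdays: 1936:Sat 1940:Thu 1944:Tue 1948:Sun 1952:Fri✓ 1956:Wed 1960:Mon 1964:Sat 1968:Thu 1972:Tue 1976:Sun 1980:Fri✓ 1984:Wed 1988:Mon 1992:Sat 1996:Thu 2000:Tue 2004:Sun 2008:Fri✓ 2012:Wed 2016:Mon 2020:Sat 2024:Thu 2028:Tue 2032:Sun 2036:Fri✓ 2040:Wed 2044:Mon
Friday: 1952, 1980, 2008, 2036 → 4.

4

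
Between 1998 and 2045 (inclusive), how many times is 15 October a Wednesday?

Track 15 October's weekday year by year (advancing +1, or +2 across a Feb 29):
  1998: Thu  1999: Fri (+1)  2000: Sun (+2)  2001: Mon (+1)  2002: Tue (+1)
  2003: Wed (+1) ✓  2004: Fri (+2)  2005: Sat (+1)  2006: Sun (+1)  2007: Mon (+1)
  2008: Wed (+2) ✓  2009: Thu (+1)  2010: Fri (+1)  2011: Sat (+1)  … (20 more years) …
  2032: Fri (+2)  2033: Sat (+1)  2034: Sun (+1)  2035: Mon (+1)  2036: Wed (+2) ✓
  2037: Thu (+1)  2038: Fri (+1)  2039: Sat (+1)  2040: Mon (+2)  2041: Tue (+1)
  2042: Wed (+1) ✓  2043: Thu (+1)  2044: Sat (+2)  2045: Sun (+1)
Wednesday years: 2003, 2008, 2014, 2025, 2031, 2036, 2042 — 7 in total.

7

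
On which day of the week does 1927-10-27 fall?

January 1, 1927 is a Saturday.
October 27 is day 300 of the year, i.e. 299 days after Jan 1.
299 mod 7 = 5, so advance 5 weekdays from Saturday: Thursday.

Thursday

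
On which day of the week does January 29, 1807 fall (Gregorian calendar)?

Thursday

January 1, 1807 is a Thursday.
January 29 is day 29 of the year, i.e. 28 days after Jan 1.
28 mod 7 = 0, so advance 0 weekdays from Thursday: Thursday.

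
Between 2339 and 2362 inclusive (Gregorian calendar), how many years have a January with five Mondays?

11

January has 31 days; it has five Mondays when Monday falls among the first (month-length − 28) days — i.e. when January 1 is one of Monday/Sunday/Saturday.
January 1 by year: 2339:Sun✓ 2340:Mon✓ 2341:Wed 2342:Thu 2343:Fri 2344:Sat✓ 2345:Mon✓ 2346:Tue 2347:Wed 2348:Thu 2349:Sat✓ 2350:Sun✓ 2351:Mon✓ 2352:Tue 2353:Thu 2354:Fri 2355:Sat✓ 2356:Sun✓ 2357:Tue 2358:Wed 2359:Thu 2360:Fri 2361:Sun✓ 2362:Mon✓
Years with five Mondays: 2339, 2340, 2344, 2345, 2349, 2350, 2351, 2355, 2356, 2361, 2362 → 11.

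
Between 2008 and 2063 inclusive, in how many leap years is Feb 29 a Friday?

2

Leap years in 2008–2063: 14 of them.
Feb 29 weekday advances by 5 (mod 7) from one leap year to the next four years later (or differs when a century non-leap intervenes).
Leap-day weekdays: 2008:Fri✓ 2012:Wed 2016:Mon 2020:Sat 2024:Thu 2028:Tue 2032:Sun 2036:Fri✓ 2040:Wed 2044:Mon 2048:Sat 2052:Thu 2056:Tue 2060:Sun
Friday: 2008, 2036 → 2.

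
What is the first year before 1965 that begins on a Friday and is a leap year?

Jan 1 advances by 2 weekdays after a leap year and by 1 after a common year.
1965: Jan 1 is Friday.
1964: Wednesday (leap)
1963: Tuesday
1962: Monday
1961: Sunday
1960: Friday (leap)
1960 begins on a Friday and is a leap year.

1960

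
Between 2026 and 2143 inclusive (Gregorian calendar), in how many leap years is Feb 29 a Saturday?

Leap years in 2026–2143: 28 of them.
Feb 29 weekday advances by 5 (mod 7) from one leap year to the next four years later (or differs when a century non-leap intervenes).
Leap-day weekdays: 2028:Tue 2032:Sun 2036:Fri 2040:Wed 2044:Mon 2048:Sat✓ 2052:Thu 2056:Tue 2060:Sun 2064:Fri 2068:Wed 2072:Mon 2076:Sat✓ 2080:Thu 2084:Tue 2088:Sun 2092:Fri 2096:Wed 2104:Fri 2108:Wed 2112:Mon 2116:Sat✓ 2120:Thu 2124:Tue 2128:Sun 2132:Fri 2136:Wed 2140:Mon
Saturday: 2048, 2076, 2116 → 3.

3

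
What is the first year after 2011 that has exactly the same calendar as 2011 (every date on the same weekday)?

2022

Two years share a calendar iff Jan 1 falls on the same weekday and both are leap or both are common. 2011: Jan 1 is Saturday, common year.
2012: Jan 1 Sunday, leap
2013: Jan 1 Tuesday, common
2014: Jan 1 Wednesday, common
2015: Jan 1 Thursday, common
2016: Jan 1 Friday, leap
2017: Jan 1 Sunday, common
2018: Jan 1 Monday, common
2019: Jan 1 Tuesday, common
2020: Jan 1 Wednesday, leap
2021: Jan 1 Friday, common
2022: Jan 1 Saturday, common
2022 matches on both conditions.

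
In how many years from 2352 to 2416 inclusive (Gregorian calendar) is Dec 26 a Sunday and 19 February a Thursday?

Check each year's weekday for Dec 26 and 19 February:
  2352: Fri/Tue  2353: Sat/Thu  2354: Sun/Fri  2355: Mon/Sat  2356: Wed/Sun  2357: Thu/Tue  2358: Fri/Wed  2359: Sat/Thu  2360: Mon/Fri  2361: Tue/Sun  2362: Wed/Mon  2363: Thu/Tue  2364: Sat/Wed  2365: Sun/Fri  …(37 more)…  2403: Fri/Wed  2404: Sun/Thu ✓  2405: Mon/Sat  2406: Tue/Sun  2407: Wed/Mon  2408: Fri/Tue  2409: Sat/Thu  2410: Sun/Fri  2411: Mon/Sat  2412: Wed/Sun  2413: Thu/Tue  2414: Fri/Wed  2415: Sat/Thu  2416: Mon/Fri
Both conditions hold in: 2376, 2404 — 2.

2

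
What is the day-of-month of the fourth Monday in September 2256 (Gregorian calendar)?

22

September 1, 2256 is a Monday, so the first Monday is the 1st.
The fourth Monday is 1 + 21 = 22.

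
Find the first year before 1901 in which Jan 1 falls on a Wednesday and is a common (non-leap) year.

1890

Jan 1 advances by 2 weekdays after a leap year and by 1 after a common year.
1901: Jan 1 is Tuesday.
1900: Monday
1899: Sunday
1898: Saturday
1897: Friday
1896: Wednesday (leap)
1895: Tuesday
1894: Monday
1893: Sunday
1892: Friday (leap)
1891: Thursday
1890: Wednesday
1890 begins on a Wednesday and is a common year.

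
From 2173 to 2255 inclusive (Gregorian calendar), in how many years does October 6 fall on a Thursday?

12

Track October 6's weekday year by year (advancing +1, or +2 across a Feb 29):
  2173: Wed  2174: Thu (+1) ✓  2175: Fri (+1)  2176: Sun (+2)  2177: Mon (+1)
  2178: Tue (+1)  2179: Wed (+1)  2180: Fri (+2)  2181: Sat (+1)  2182: Sun (+1)
  2183: Mon (+1)  2184: Wed (+2)  2185: Thu (+1) ✓  2186: Fri (+1)  … (55 more years) …
  2242: Thu (+1) ✓  2243: Fri (+1)  2244: Sun (+2)  2245: Mon (+1)  2246: Tue (+1)
  2247: Wed (+1)  2248: Fri (+2)  2249: Sat (+1)  2250: Sun (+1)  2251: Mon (+1)
  2252: Wed (+2)  2253: Thu (+1) ✓  2254: Fri (+1)  2255: Sat (+1)
Thursday years: 2174, 2185, 2191, 2196, 2203, 2208, 2214, 2225, 2231, 2236, 2242, 2253 — 12 in total.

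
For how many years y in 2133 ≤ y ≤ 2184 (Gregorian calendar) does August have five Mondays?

August has 31 days; it has five Mondays when Monday falls among the first (month-length − 28) days — i.e. when August 1 is one of Monday/Sunday/Saturday.
August 1 by year: 2133:Sat✓ 2134:Sun✓ 2135:Mon✓ 2136:Wed 2137:Thu 2138:Fri 2139:Sat✓ 2140:Mon✓ 2141:Tue 2142:Wed 2143:Thu 2144:Sat✓ 2145:Sun✓ 2146:Mon✓ 2147:Tue …(22 more)… 2170:Wed 2171:Thu 2172:Sat✓ 2173:Sun✓ 2174:Mon✓ 2175:Tue 2176:Thu 2177:Fri 2178:Sat✓ 2179:Sun✓ 2180:Tue 2181:Wed 2182:Thu 2183:Fri 2184:Sun✓
Years with five Mondays: 2133, 2134, 2135, 2139, 2140, 2144, 2145, 2146, 2150, 2151, 2156, 2157, 2161, 2162, 2163, 2167, 2168, 2172, 2173, 2174, 2178, 2179, 2184 → 23.

23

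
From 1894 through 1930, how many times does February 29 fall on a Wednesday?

1

Leap years in 1894–1930: 8 of them.
Feb 29 weekday advances by 5 (mod 7) from one leap year to the next four years later (or differs when a century non-leap intervenes).
Leap-day weekdays: 1896:Sat 1904:Mon 1908:Sat 1912:Thu 1916:Tue 1920:Sun 1924:Fri 1928:Wed✓
Wednesday: 1928 → 1.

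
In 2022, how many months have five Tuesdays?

A month of length L has five Tuesdays iff its first Tuesday is on day ≤ L−28 (so day 1–3 in a 31-day month, 1–2 in a 30-day month, day 1 in a leap February).
Checking each month of 2022: Jan starts Sat (31d); Feb starts Tue (28d); Mar starts Tue (31d) ✓; Apr starts Fri (30d); May starts Sun (31d) ✓; Jun starts Wed (30d); Jul starts Fri (31d); Aug starts Mon (31d) ✓; Sep starts Thu (30d); Oct starts Sat (31d); Nov starts Tue (30d) ✓; Dec starts Thu (31d).
Five-Tuesday months: March, May, August, November → 4.

4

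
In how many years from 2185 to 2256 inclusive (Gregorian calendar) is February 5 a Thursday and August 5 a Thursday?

Check each year's weekday for February 5 and August 5:
  2185: Sat/Fri  2186: Sun/Sat  2187: Mon/Sun  2188: Tue/Tue  2189: Thu/Wed  2190: Fri/Thu  2191: Sat/Fri  2192: Sun/Sun  2193: Tue/Mon  2194: Wed/Tue  2195: Thu/Wed  2196: Fri/Fri  2197: Sun/Sat  2198: Mon/Sun  …(44 more)…  2243: Sun/Sat  2244: Mon/Mon  2245: Wed/Tue  2246: Thu/Wed  2247: Fri/Thu  2248: Sat/Sat  2249: Mon/Sun  2250: Tue/Mon  2251: Wed/Tue  2252: Thu/Thu ✓  2253: Sat/Fri  2254: Sun/Sat  2255: Mon/Sun  2256: Tue/Tue
Both conditions hold in: 2224, 2252 — 2.

2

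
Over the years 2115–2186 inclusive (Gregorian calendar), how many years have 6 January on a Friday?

Track 6 January's weekday year by year (advancing +1, or +2 across a Feb 29):
  2115: Sun  2116: Mon (+1)  2117: Wed (+2)  2118: Thu (+1)  2119: Fri (+1) ✓
  2120: Sat (+1)  2121: Mon (+2)  2122: Tue (+1)  2123: Wed (+1)  2124: Thu (+1)
  2125: Sat (+2)  2126: Sun (+1)  2127: Mon (+1)  2128: Tue (+1)  … (44 more years) …
  2173: Wed (+2)  2174: Thu (+1)  2175: Fri (+1) ✓  2176: Sat (+1)  2177: Mon (+2)
  2178: Tue (+1)  2179: Wed (+1)  2180: Thu (+1)  2181: Sat (+2)  2182: Sun (+1)
  2183: Mon (+1)  2184: Tue (+1)  2185: Thu (+2)  2186: Fri (+1) ✓
Friday years: 2119, 2130, 2136, 2141, 2147, 2158, 2164, 2169, 2175, 2186 — 10 in total.

10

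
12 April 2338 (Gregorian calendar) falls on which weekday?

January 1, 2338 is a Saturday.
April 12 is day 102 of the year, i.e. 101 days after Jan 1.
101 mod 7 = 3, so advance 3 weekdays from Saturday: Tuesday.

Tuesday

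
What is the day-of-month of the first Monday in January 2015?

5

January 1, 2015 is a Thursday, so the first Monday is the 5th.
The first Monday is 5 + 0 = 5.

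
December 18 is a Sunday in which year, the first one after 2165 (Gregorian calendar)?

2168

From one year to the next, a fixed date's weekday advances by 1, or by 2 when a Feb 29 lies between the two dates.
2165: December 18 is Wednesday.
2166: Thursday (+1)
2167: Friday (+1)
2168: Sunday (+2)
December 18 falls on a Sunday in 2168.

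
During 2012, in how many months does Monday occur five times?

5

A month of length L has five Mondays iff its first Monday is on day ≤ L−28 (so day 1–3 in a 31-day month, 1–2 in a 30-day month, day 1 in a leap February).
Checking each month of 2012: Jan starts Sun (31d) ✓; Feb starts Wed (29d); Mar starts Thu (31d); Apr starts Sun (30d) ✓; May starts Tue (31d); Jun starts Fri (30d); Jul starts Sun (31d) ✓; Aug starts Wed (31d); Sep starts Sat (30d); Oct starts Mon (31d) ✓; Nov starts Thu (30d); Dec starts Sat (31d) ✓.
Five-Monday months: January, April, July, October, December → 5.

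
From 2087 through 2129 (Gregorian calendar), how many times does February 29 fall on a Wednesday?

2

Leap years in 2087–2129: 10 of them.
Feb 29 weekday advances by 5 (mod 7) from one leap year to the next four years later (or differs when a century non-leap intervenes).
Leap-day weekdays: 2088:Sun 2092:Fri 2096:Wed✓ 2104:Fri 2108:Wed✓ 2112:Mon 2116:Sat 2120:Thu 2124:Tue 2128:Sun
Wednesday: 2096, 2108 → 2.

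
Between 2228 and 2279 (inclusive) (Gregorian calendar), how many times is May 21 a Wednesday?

8

Track May 21's weekday year by year (advancing +1, or +2 across a Feb 29):
  2228: Wed ✓  2229: Thu (+1)  2230: Fri (+1)  2231: Sat (+1)  2232: Mon (+2)
  2233: Tue (+1)  2234: Wed (+1) ✓  2235: Thu (+1)  2236: Sat (+2)  2237: Sun (+1)
  2238: Mon (+1)  2239: Tue (+1)  2240: Thu (+2)  2241: Fri (+1)  … (24 more years) …
  2266: Mon (+1)  2267: Tue (+1)  2268: Thu (+2)  2269: Fri (+1)  2270: Sat (+1)
  2271: Sun (+1)  2272: Tue (+2)  2273: Wed (+1) ✓  2274: Thu (+1)  2275: Fri (+1)
  2276: Sun (+2)  2277: Mon (+1)  2278: Tue (+1)  2279: Wed (+1) ✓
Wednesday years: 2228, 2234, 2245, 2251, 2256, 2262, 2273, 2279 — 8 in total.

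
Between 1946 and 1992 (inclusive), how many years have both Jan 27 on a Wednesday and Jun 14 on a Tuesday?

Check each year's weekday for Jan 27 and Jun 14:
  1946: Sun/Fri  1947: Mon/Sat  1948: Tue/Mon  1949: Thu/Tue  1950: Fri/Wed  1951: Sat/Thu  1952: Sun/Sat  1953: Tue/Sun  1954: Wed/Mon  1955: Thu/Tue  1956: Fri/Thu  1957: Sun/Fri  1958: Mon/Sat  1959: Tue/Sun  …(19 more)…  1979: Sat/Thu  1980: Sun/Sat  1981: Tue/Sun  1982: Wed/Mon  1983: Thu/Tue  1984: Fri/Thu  1985: Sun/Fri  1986: Mon/Sat  1987: Tue/Sun  1988: Wed/Tue ✓  1989: Fri/Wed  1990: Sat/Thu  1991: Sun/Fri  1992: Mon/Sun
Both conditions hold in: 1960, 1988 — 2.

2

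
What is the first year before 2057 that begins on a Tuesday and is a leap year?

Jan 1 advances by 2 weekdays after a leap year and by 1 after a common year.
2057: Jan 1 is Monday.
2056: Saturday (leap)
2055: Friday
2054: Thursday
2053: Wednesday
2052: Monday (leap)
2051: Sunday
2050: Saturday
2049: Friday
2048: Wednesday (leap)
2047: Tuesday
2046: Monday
2045: Sunday
2044: Friday (leap)
2043: Thursday
2042: Wednesday
2041: Tuesday
2040: Sunday (leap)
2039: Saturday
2038: Friday
2037: Thursday
2036: Tuesday (leap)
2036 begins on a Tuesday and is a leap year.

2036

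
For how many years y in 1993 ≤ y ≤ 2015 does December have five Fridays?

December has 31 days; it has five Fridays when Friday falls among the first (month-length − 28) days — i.e. when December 1 is one of Friday/Thursday/Wednesday.
December 1 by year: 1993:Wed✓ 1994:Thu✓ 1995:Fri✓ 1996:Sun 1997:Mon 1998:Tue 1999:Wed✓ 2000:Fri✓ 2001:Sat 2002:Sun 2003:Mon 2004:Wed✓ 2005:Thu✓ 2006:Fri✓ 2007:Sat 2008:Mon 2009:Tue 2010:Wed✓ 2011:Thu✓ 2012:Sat 2013:Sun 2014:Mon 2015:Tue
Years with five Fridays: 1993, 1994, 1995, 1999, 2000, 2004, 2005, 2006, 2010, 2011 → 10.

10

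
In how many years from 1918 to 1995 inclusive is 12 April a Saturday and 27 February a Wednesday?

3

Check each year's weekday for 12 April and 27 February:
  1918: Fri/Wed  1919: Sat/Thu  1920: Mon/Fri  1921: Tue/Sun  1922: Wed/Mon  1923: Thu/Tue  1924: Sat/Wed ✓  1925: Sun/Fri  1926: Mon/Sat  1927: Tue/Sun  1928: Thu/Mon  1929: Fri/Wed  1930: Sat/Thu  1931: Sun/Fri  …(50 more)…  1982: Mon/Sat  1983: Tue/Sun  1984: Thu/Mon  1985: Fri/Wed  1986: Sat/Thu  1987: Sun/Fri  1988: Tue/Sat  1989: Wed/Mon  1990: Thu/Tue  1991: Fri/Wed  1992: Sun/Thu  1993: Mon/Sat  1994: Tue/Sun  1995: Wed/Mon
Both conditions hold in: 1924, 1952, 1980 — 3.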